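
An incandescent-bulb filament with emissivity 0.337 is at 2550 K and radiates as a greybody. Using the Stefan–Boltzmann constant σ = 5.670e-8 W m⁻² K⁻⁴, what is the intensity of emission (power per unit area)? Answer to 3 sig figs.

Stefan–Boltzmann: I = εσT⁴ = 0.337 × 5.670×10⁻⁸ × (2550)⁴ = 8.08×10⁵ W/m².

I ≈ 8.08×10⁵ W/m²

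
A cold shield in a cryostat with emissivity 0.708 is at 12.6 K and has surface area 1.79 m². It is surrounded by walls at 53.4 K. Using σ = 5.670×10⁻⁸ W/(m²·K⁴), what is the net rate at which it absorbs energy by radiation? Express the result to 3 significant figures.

Net gain ≈ 0.582 W

Area A = 1.79 m².
Net radiated power P_net = εσA(T⁴ − T₀⁴) = 0.708×5.670×10⁻⁸×1.79×(12.6⁴ − 53.4⁴).
T⁴ − T₀⁴ = 25204.7 − 8.13139×10⁶ = -8.10619×10⁶ K⁴, so P_net = -0.582 W — negative, meaning a net gain of 0.582 W.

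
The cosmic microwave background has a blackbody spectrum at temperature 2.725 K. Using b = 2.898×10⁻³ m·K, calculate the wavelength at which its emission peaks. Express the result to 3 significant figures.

λ_max ≈ 1.06 mm

Wien's displacement law: λ_max = b/T = (2.898×10⁻³ m·K)/(2.725 K) = 1.063×10⁻³ m.
That is 1.06 mm, in the microwave range.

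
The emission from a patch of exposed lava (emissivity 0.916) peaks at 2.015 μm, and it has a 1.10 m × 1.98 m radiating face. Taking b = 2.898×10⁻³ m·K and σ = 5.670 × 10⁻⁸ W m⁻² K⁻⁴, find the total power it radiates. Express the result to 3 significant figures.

P ≈ 4.84×10⁵ W

Wien's law: T = b/λ_max = 2.898×10⁻³/2.015×10⁻⁶ = 1438.21 K.
Area A = 1.10 × 1.98 = 2.178 m².
Then P = εσAT⁴ = 0.916×5.670×10⁻⁸×2.178×(1438.21)⁴ = 4.84×10⁵ W.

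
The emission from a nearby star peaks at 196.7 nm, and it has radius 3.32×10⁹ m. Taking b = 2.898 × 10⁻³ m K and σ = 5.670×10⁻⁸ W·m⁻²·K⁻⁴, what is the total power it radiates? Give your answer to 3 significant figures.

Wien's law: T = b/λ_max = 2.898×10⁻³/1.967×10⁻⁷ = 14733.1 K.
Surface area A = 4πR² = 4π(3.32×10⁹ m)² = 1.38512×10²⁰ m².
Then P = σAT⁴ = 5.670×10⁻⁸×1.38512×10²⁰×(14733.1)⁴ = 3.70×10²⁹ W.

P ≈ 3.70×10²⁹ W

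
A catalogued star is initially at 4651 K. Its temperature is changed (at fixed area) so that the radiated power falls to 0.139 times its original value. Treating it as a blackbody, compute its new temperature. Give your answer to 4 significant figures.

T₂ ≈ 2840 K

P ∝ T⁴, so T₂/T₁ = (P₂/P₁)^(1/4) = (0.139)^(1/4) = 0.610596.
T₂ = 4651 × 0.610596 = 2840 K.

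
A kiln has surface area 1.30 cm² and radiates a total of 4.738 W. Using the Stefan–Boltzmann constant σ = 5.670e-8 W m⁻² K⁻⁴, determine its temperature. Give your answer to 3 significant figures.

Area A = 1.30 cm² = 1.30×10⁻⁴ m².
P = σAT⁴ ⇒ T = (P/(σA))^(1/4) = (4.738/(5.670×10⁻⁸×1.30×10⁻⁴))^(1/4) = 895 K.

T ≈ 895 K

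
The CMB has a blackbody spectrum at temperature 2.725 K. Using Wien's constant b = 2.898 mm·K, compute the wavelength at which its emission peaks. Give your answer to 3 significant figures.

λ_max ≈ 1.06×10⁻³ m

Wien's displacement law: λ_max = b/T = (2.898×10⁻³ m·K)/(2.725 K) = 1.063×10⁻³ m.
That is 1.06×10⁻³ m, in the microwave range.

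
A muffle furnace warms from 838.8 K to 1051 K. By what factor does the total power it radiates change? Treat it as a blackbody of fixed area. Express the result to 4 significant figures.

P₂/P₁ ≈ 2.465

P ∝ T⁴, so P₂/P₁ = (T₂/T₁)⁴ = (1051/838.8)⁴ = (1.25298)⁴ = 2.465.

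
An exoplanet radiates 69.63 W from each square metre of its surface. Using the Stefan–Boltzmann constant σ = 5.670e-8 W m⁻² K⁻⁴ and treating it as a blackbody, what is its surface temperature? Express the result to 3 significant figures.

I = σT⁴, so T = (I/σ)^(1/4) = (69.63/(5.670×10⁻⁸))^(1/4) = 187 K.

T ≈ 187 K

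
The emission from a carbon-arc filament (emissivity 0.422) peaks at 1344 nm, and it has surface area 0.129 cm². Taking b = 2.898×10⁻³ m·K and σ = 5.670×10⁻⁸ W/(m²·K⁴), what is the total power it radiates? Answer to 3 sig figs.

Wien's law: T = b/λ_max = 2.898×10⁻³/1.344×10⁻⁶ = 2156.25 K.
Area A = 0.129 cm² = 1.29×10⁻⁵ m².
Then P = εσAT⁴ = 0.422×5.670×10⁻⁸×1.29×10⁻⁵×(2156.25)⁴ = 6.67 W.

P ≈ 6.67 W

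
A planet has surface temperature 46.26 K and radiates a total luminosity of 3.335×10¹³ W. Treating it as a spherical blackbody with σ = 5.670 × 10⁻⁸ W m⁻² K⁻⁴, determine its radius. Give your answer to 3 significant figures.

R ≈ 3.20×10⁶ m

L = 4πR²σT⁴ ⇒ R = √(L/(4πσT⁴)).
σT⁴ = 0.259660 W/m², so R = √(3.335×10¹³/(4π×0.259660)) = 3.20×10⁶ m.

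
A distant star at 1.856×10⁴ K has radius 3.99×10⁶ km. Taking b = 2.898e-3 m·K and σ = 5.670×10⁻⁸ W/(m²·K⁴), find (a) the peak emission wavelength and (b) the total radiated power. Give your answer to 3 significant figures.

(a) λ_max = b/T = 2.898×10⁻³/1.856×10⁴ = 1.561×10⁻⁷ m = 156 nm.
Surface area A = 4πR² = 4π(3.99×10⁹ m)² = 2.00058×10²⁰ m².
(b) P = σAT⁴ = 5.670×10⁻⁸×2.00058×10²⁰×(1.856×10⁴)⁴ = 1.35×10³⁰ W.

λ_max ≈ 156 nm; P ≈ 1.35×10³⁰ W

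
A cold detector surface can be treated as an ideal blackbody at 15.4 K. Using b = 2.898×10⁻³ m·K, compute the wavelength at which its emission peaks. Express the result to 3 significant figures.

Wien's displacement law: λ_max = b/T = (2.898×10⁻³ m·K)/(15.4 K) = 1.882×10⁻⁴ m.
That is 188 μm, in the infrared range.

λ_max ≈ 188 μm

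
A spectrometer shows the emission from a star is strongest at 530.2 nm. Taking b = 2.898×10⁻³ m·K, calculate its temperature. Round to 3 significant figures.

T ≈ 5.47×10³ K

Wien's law gives T = b/λ_max = (2.898×10⁻³ m·K)/(5.302×10⁻⁷ m) = 5.47×10³ K.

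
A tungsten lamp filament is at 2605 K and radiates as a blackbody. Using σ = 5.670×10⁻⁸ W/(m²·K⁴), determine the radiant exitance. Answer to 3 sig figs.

I ≈ 2.61×10⁶ W/m²

Stefan–Boltzmann: I = σT⁴ = 5.670×10⁻⁸ × (2605)⁴ = 2.61×10⁶ W/m².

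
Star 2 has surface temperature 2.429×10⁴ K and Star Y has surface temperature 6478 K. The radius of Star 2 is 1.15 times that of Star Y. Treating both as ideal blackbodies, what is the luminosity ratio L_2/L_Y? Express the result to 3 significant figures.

L ∝ R²T⁴, so L_2/L_Y = (R_2/R_Y)²(T_2/T_Y)⁴ = (1.15)² × (2.429×10⁴/6478)⁴ = 1.3225 × 197.673 = 261.

L_2/L_Y ≈ 261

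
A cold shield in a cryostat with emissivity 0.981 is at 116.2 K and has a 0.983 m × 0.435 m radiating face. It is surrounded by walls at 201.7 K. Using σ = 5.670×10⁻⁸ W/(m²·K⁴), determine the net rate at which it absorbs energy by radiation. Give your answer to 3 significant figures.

Net gain ≈ 35.0 W

Area A = 0.983 × 0.435 = 0.427605 m².
Net radiated power P_net = εσA(T⁴ − T₀⁴) = 0.981×5.670×10⁻⁸×0.427605×(116.2⁴ − 201.7⁴).
T⁴ − T₀⁴ = 1.82316×10⁸ − 1.65510×10⁹ = -1.47278×10⁹ K⁴, so P_net = -35.0 W — negative, meaning a net gain of 35.0 W.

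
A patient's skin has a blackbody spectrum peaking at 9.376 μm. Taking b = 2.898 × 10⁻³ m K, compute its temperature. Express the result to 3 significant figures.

Wien's law gives T = b/λ_max = (2.898×10⁻³ m·K)/(9.376×10⁻⁶ m) = 309 K.

T ≈ 309 K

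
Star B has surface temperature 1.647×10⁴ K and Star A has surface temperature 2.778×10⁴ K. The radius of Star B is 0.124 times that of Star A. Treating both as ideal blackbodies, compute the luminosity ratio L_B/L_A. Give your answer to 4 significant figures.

L ∝ R²T⁴, so L_B/L_A = (R_B/R_A)²(T_B/T_A)⁴ = (0.124)² × (1.647×10⁴/2.778×10⁴)⁴ = 0.015376 × 0.123551 = 1.900×10⁻³.

L_B/L_A ≈ 1.900×10⁻³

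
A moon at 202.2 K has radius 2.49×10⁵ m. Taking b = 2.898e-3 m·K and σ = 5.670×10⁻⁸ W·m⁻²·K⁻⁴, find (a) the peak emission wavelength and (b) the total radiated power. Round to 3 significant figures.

(a) λ_max = b/T = 2.898×10⁻³/202.2 = 1.433×10⁻⁵ m = 14.3 μm.
Surface area A = 4πR² = 4π(2.49×10⁵ m)² = 7.79128×10¹¹ m².
(b) P = σAT⁴ = 5.670×10⁻⁸×7.79128×10¹¹×(202.2)⁴ = 7.38×10¹³ W.

λ_max ≈ 14.3 μm; P ≈ 7.38×10¹³ W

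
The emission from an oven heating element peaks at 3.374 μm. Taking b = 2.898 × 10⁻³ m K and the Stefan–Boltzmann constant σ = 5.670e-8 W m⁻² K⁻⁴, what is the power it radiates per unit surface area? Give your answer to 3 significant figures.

Wien's law: T = b/λ_max = 2.898×10⁻³/3.374×10⁻⁶ = 858.921 K.
Then I = σT⁴ = 5.670×10⁻⁸×(858.921)⁴ = 3.09×10⁴ W/m².

I ≈ 3.09×10⁴ W/m²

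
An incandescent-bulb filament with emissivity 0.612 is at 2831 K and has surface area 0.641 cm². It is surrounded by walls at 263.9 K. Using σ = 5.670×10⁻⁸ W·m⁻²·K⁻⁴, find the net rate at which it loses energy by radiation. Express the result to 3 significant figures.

Net loss ≈ 143 W

Area A = 0.641 cm² = 6.41×10⁻⁵ m².
Net radiated power P_net = εσA(T⁴ − T₀⁴) = 0.612×5.670×10⁻⁸×6.41×10⁻⁵×(2831⁴ − 263.9⁴).
T⁴ − T₀⁴ = 6.42332×10¹³ − 4.85018×10⁹ = 6.42283×10¹³ K⁴, so P_net = 143 W.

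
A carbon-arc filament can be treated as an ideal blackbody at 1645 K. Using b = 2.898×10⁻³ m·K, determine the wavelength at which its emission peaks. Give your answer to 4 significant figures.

Wien's displacement law: λ_max = b/T = (2.898×10⁻³ m·K)/(1645 K) = 1.7617×10⁻⁶ m.
That is 1.762 μm, in the infrared range.

λ_max ≈ 1.762 μm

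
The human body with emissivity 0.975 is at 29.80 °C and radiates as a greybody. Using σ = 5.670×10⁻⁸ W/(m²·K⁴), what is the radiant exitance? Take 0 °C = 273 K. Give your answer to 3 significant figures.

T = 29.80 °C + 273 = 302.80 K.
Stefan–Boltzmann: I = εσT⁴ = 0.975 × 5.670×10⁻⁸ × (302.80)⁴ = 465 W/m².

I ≈ 465 W/m²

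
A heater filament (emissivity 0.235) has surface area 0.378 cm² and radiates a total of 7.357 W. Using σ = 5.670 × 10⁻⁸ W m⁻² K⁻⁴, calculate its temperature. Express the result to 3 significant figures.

T ≈ 1.95×10³ K

Area A = 0.378 cm² = 3.78×10⁻⁵ m².
P = εσAT⁴ ⇒ T = (P/(εσA))^(1/4) = (7.357/(0.235×5.670×10⁻⁸×3.78×10⁻⁵))^(1/4) = 1.95×10³ K.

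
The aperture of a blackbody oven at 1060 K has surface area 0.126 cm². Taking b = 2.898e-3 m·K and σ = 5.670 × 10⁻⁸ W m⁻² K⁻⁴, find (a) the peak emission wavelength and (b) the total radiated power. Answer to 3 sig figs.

(a) λ_max = b/T = 2.898×10⁻³/1060 = 2.734×10⁻⁶ m = 2.73×10³ nm.
Area A = 0.126 cm² = 1.26×10⁻⁵ m².
(b) P = σAT⁴ = 5.670×10⁻⁸×1.26×10⁻⁵×(1060)⁴ = 0.902 W.

λ_max ≈ 2.73×10³ nm; P ≈ 0.902 W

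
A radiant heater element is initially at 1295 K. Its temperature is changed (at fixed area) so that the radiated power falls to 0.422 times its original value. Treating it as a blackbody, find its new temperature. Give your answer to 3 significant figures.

P ∝ T⁴, so T₂/T₁ = (P₂/P₁)^(1/4) = (0.422)^(1/4) = 0.805987.
T₂ = 1295 × 0.805987 = 1.04×10³ K.

T₂ ≈ 1.04×10³ K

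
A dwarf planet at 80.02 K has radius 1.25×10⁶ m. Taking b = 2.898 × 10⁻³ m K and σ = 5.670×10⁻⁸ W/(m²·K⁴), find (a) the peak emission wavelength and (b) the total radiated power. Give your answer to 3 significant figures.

λ_max ≈ 36.2 μm; P ≈ 4.56×10¹³ W

(a) λ_max = b/T = 2.898×10⁻³/80.02 = 3.622×10⁻⁵ m = 36.2 μm.
Surface area A = 4πR² = 4π(1.25×10⁶ m)² = 1.96350×10¹³ m².
(b) P = σAT⁴ = 5.670×10⁻⁸×1.96350×10¹³×(80.02)⁴ = 4.56×10¹³ W.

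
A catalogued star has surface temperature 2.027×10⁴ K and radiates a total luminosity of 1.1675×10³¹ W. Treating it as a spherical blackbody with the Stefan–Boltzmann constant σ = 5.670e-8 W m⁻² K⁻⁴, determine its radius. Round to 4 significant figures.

L = 4πR²σT⁴ ⇒ R = √(L/(4πσT⁴)).
σT⁴ = 9.57190×10⁹ W/m², so R = √(1.1675×10³¹/(4π×9.57190×10⁹)) = 9.852×10⁹ m.

R ≈ 9.852×10⁹ m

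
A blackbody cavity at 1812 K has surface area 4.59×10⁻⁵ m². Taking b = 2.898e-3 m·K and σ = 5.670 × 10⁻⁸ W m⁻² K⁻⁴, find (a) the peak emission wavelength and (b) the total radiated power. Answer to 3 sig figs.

λ_max ≈ 1.60 μm; P ≈ 28.1 W

(a) λ_max = b/T = 2.898×10⁻³/1812 = 1.599×10⁻⁶ m = 1.60 μm.
Area A = 4.59×10⁻⁵ m².
(b) P = σAT⁴ = 5.670×10⁻⁸×4.59×10⁻⁵×(1812)⁴ = 28.1 W.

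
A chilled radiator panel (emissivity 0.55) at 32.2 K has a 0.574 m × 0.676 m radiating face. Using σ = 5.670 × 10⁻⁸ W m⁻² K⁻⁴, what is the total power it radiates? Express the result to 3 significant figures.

Area A = 0.574 × 0.676 = 0.388024 m².
P = εσAT⁴ = 0.55 × 5.670×10⁻⁸ × 0.388024 × (32.2)⁴ = 0.0130 W.

P ≈ 0.0130 W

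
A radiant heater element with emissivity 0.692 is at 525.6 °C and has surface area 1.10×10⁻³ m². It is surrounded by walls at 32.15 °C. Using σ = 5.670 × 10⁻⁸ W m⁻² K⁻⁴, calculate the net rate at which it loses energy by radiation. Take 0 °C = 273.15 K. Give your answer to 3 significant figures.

Net loss ≈ 17.2 W

T = 525.6 °C + 273.15 = 798.75 K.
Surroundings: T = 32.15 °C + 273.15 = 305.30 K.
Area A = 1.10×10⁻³ m².
Net radiated power P_net = εσA(T⁴ − T₀⁴) = 0.692×5.670×10⁻⁸×1.10×10⁻³×(798.75⁴ − 305.30⁴).
T⁴ − T₀⁴ = 4.07046×10¹¹ − 8.68775×10⁹ = 3.98358×10¹¹ K⁴, so P_net = 17.2 W.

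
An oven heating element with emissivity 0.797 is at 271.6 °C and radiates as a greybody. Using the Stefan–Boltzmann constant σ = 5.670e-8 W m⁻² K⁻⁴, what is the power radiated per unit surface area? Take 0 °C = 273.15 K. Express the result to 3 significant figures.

I ≈ 3.98×10³ W/m²

T = 271.6 °C + 273.15 = 544.75 K.
Stefan–Boltzmann: I = εσT⁴ = 0.797 × 5.670×10⁻⁸ × (544.75)⁴ = 3.98×10³ W/m².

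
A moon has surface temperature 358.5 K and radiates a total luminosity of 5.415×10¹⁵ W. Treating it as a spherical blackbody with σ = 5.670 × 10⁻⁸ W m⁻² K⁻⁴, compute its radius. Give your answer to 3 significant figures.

L = 4πR²σT⁴ ⇒ R = √(L/(4πσT⁴)).
σT⁴ = 936.569 W/m², so R = √(5.415×10¹⁵/(4π×936.569)) = 6.78×10⁵ m.

R ≈ 6.78×10⁵ m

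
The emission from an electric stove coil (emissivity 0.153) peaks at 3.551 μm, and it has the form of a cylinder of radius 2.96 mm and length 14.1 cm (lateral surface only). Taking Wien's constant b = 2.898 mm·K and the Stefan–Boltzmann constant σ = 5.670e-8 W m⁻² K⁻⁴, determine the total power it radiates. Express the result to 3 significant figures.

P ≈ 10.1 W

Wien's law: T = b/λ_max = 2.898×10⁻³/3.551×10⁻⁶ = 816.108 K.
Lateral area A = 2πrL = 2π×2.96×10⁻³×0.141 = 2.62235×10⁻³ m².
Then P = εσAT⁴ = 0.153×5.670×10⁻⁸×2.62235×10⁻³×(816.108)⁴ = 10.1 W.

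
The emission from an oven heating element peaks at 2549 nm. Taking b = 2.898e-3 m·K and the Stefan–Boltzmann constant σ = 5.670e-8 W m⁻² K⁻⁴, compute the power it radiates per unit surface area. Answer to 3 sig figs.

Wien's law: T = b/λ_max = 2.898×10⁻³/2.549×10⁻⁶ = 1136.92 K.
Then I = σT⁴ = 5.670×10⁻⁸×(1136.92)⁴ = 9.47×10⁴ W/m².

I ≈ 9.47×10⁴ W/m²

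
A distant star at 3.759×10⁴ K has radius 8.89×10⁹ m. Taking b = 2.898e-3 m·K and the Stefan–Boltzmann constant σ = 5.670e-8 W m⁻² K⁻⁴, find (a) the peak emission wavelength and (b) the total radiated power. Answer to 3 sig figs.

(a) λ_max = b/T = 2.898×10⁻³/3.759×10⁴ = 7.709×10⁻⁸ m = 77.1 nm.
Surface area A = 4πR² = 4π(8.89×10⁹ m)² = 9.93147×10²⁰ m².
(b) P = σAT⁴ = 5.670×10⁻⁸×9.93147×10²⁰×(3.759×10⁴)⁴ = 1.12×10³² W.

λ_max ≈ 77.1 nm; P ≈ 1.12×10³² W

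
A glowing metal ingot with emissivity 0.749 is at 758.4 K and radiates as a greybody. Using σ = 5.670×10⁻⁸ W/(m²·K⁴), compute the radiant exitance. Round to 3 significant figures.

I ≈ 1.40×10⁴ W/m²

Stefan–Boltzmann: I = εσT⁴ = 0.749 × 5.670×10⁻⁸ × (758.4)⁴ = 1.40×10⁴ W/m².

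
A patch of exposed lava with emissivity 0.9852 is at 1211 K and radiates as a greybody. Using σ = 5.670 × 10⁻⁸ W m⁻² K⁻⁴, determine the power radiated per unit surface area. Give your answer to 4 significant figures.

Stefan–Boltzmann: I = εσT⁴ = 0.9852 × 5.670×10⁻⁸ × (1211)⁴ = 1.201×10⁵ W/m².

I ≈ 1.201×10⁵ W/m²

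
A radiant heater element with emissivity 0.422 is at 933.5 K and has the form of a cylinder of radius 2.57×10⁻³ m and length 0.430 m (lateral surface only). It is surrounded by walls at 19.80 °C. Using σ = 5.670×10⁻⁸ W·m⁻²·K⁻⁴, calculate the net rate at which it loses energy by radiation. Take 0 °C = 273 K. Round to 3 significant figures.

Net loss ≈ 125 W

Surroundings: T = 19.80 °C + 273 = 292.80 K.
Lateral area A = 2πrL = 2π×2.57×10⁻³×0.430 = 6.94355×10⁻³ m².
Net radiated power P_net = εσA(T⁴ − T₀⁴) = 0.422×5.670×10⁻⁸×6.94355×10⁻³×(933.5⁴ − 292.80⁴).
T⁴ − T₀⁴ = 7.59377×10¹¹ − 7.34995×10⁹ = 7.52027×10¹¹ K⁴, so P_net = 125 W.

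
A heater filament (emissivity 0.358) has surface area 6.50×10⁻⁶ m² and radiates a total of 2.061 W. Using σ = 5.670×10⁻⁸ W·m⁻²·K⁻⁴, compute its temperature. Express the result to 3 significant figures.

T ≈ 1.99×10³ K

Area A = 6.50×10⁻⁶ m².
P = εσAT⁴ ⇒ T = (P/(εσA))^(1/4) = (2.061/(0.358×5.670×10⁻⁸×6.50×10⁻⁶))^(1/4) = 1.99×10³ K.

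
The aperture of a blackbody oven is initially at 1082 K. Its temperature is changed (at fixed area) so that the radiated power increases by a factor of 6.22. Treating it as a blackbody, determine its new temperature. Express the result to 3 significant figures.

P ∝ T⁴, so T₂/T₁ = (P₂/P₁)^(1/4) = (6.22)^(1/4) = 1.57924.
T₂ = 1082 × 1.57924 = 1.71×10³ K.

T₂ ≈ 1.71×10³ K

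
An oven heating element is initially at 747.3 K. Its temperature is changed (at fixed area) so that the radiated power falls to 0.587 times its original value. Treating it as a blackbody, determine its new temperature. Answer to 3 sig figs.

P ∝ T⁴, so T₂/T₁ = (P₂/P₁)^(1/4) = (0.587)^(1/4) = 0.875305.
T₂ = 747.3 × 0.875305 = 654 K.

T₂ ≈ 654 K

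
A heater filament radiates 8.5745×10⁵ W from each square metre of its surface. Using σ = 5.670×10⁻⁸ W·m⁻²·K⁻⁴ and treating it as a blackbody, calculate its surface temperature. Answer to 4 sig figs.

I = σT⁴, so T = (I/σ)^(1/4) = (8.5745×10⁵/(5.670×10⁻⁸))^(1/4) = 1972 K.

T ≈ 1972 K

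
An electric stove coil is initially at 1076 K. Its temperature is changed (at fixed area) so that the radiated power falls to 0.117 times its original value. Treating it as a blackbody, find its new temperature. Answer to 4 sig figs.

P ∝ T⁴, so T₂/T₁ = (P₂/P₁)^(1/4) = (0.117)^(1/4) = 0.584853.
T₂ = 1076 × 0.584853 = 629.3 K.

T₂ ≈ 629.3 K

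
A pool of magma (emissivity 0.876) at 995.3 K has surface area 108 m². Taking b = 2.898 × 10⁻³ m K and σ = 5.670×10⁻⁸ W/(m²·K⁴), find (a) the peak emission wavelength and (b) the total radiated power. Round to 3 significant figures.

(a) λ_max = b/T = 2.898×10⁻³/995.3 = 2.912×10⁻⁶ m = 2.91×10³ nm.
Area A = 108 m².
(b) P = εσAT⁴ = 0.876×5.670×10⁻⁸×108×(995.3)⁴ = 5.26×10⁶ W.

λ_max ≈ 2.91×10³ nm; P ≈ 5.26×10⁶ W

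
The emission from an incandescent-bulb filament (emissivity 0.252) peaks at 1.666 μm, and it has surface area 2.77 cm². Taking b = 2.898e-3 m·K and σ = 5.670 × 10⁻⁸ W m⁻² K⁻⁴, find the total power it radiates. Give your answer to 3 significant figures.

P ≈ 36.2 W

Wien's law: T = b/λ_max = 2.898×10⁻³/1.666×10⁻⁶ = 1739.50 K.
Area A = 2.77 cm² = 2.77×10⁻⁴ m².
Then P = εσAT⁴ = 0.252×5.670×10⁻⁸×2.77×10⁻⁴×(1739.50)⁴ = 36.2 W.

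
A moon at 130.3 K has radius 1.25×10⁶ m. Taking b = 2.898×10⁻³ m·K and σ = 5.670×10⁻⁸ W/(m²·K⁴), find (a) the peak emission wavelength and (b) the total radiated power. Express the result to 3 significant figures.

(a) λ_max = b/T = 2.898×10⁻³/130.3 = 2.224×10⁻⁵ m = 22.2 μm.
Surface area A = 4πR² = 4π(1.25×10⁶ m)² = 1.96350×10¹³ m².
(b) P = σAT⁴ = 5.670×10⁻⁸×1.96350×10¹³×(130.3)⁴ = 3.21×10¹⁴ W.

λ_max ≈ 22.2 μm; P ≈ 3.21×10¹⁴ W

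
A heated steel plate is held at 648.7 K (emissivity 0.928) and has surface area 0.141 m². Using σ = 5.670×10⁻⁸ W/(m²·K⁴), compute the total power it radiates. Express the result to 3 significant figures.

Area A = 0.141 m².
P = εσAT⁴ = 0.928 × 5.670×10⁻⁸ × 0.141 × (648.7)⁴ = 1.31×10³ W.

P ≈ 1.31×10³ W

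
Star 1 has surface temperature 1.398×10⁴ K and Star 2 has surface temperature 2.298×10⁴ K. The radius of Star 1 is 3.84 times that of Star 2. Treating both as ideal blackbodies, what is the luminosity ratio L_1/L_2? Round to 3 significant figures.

L ∝ R²T⁴, so L_1/L_2 = (R_1/R_2)²(T_1/T_2)⁴ = (3.84)² × (1.398×10⁴/2.298×10⁴)⁴ = 14.7456 × 0.136971 = 2.02.

L_1/L_2 ≈ 2.02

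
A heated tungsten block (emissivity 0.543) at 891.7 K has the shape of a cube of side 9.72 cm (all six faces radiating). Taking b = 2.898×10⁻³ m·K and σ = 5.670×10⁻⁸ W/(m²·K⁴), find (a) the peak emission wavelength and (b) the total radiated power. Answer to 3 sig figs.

(a) λ_max = b/T = 2.898×10⁻³/891.7 = 3.250×10⁻⁶ m = 3.25 μm.
Area A = 6s² = 6×(0.0972 m)² = 0.056687 m².
(b) P = εσAT⁴ = 0.543×5.670×10⁻⁸×0.056687×(891.7)⁴ = 1.10×10³ W.

λ_max ≈ 3.25 μm; P ≈ 1.10×10³ W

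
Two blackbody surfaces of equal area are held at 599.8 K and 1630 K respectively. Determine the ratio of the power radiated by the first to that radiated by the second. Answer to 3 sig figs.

With equal areas, P₁/P₂ = (T₁/T₂)⁴ = (599.8/1630)⁴ = 0.0183.

P₁/P₂ ≈ 0.0183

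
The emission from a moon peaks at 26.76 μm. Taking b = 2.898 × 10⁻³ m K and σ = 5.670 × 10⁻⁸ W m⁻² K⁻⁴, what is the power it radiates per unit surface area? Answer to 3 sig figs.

I ≈ 7.80 W/m²

Wien's law: T = b/λ_max = 2.898×10⁻³/2.676×10⁻⁵ = 108.296 K.
Then I = σT⁴ = 5.670×10⁻⁸×(108.296)⁴ = 7.80 W/m².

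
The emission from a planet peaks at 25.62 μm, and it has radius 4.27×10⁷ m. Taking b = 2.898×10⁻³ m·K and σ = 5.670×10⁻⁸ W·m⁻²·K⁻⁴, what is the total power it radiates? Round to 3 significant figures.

P ≈ 2.13×10¹⁷ W

Wien's law: T = b/λ_max = 2.898×10⁻³/2.562×10⁻⁵ = 113.115 K.
Surface area A = 4πR² = 4π(4.27×10⁷ m)² = 2.29121×10¹⁶ m².
Then P = σAT⁴ = 5.670×10⁻⁸×2.29121×10¹⁶×(113.115)⁴ = 2.13×10¹⁷ W.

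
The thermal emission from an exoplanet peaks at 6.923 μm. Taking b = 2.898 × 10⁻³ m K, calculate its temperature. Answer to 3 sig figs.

Wien's law gives T = b/λ_max = (2.898×10⁻³ m·K)/(6.923×10⁻⁶ m) = 419 K.

T ≈ 419 K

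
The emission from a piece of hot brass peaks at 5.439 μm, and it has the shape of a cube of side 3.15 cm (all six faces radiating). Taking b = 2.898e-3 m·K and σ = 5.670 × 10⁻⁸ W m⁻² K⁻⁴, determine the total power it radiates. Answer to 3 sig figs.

Wien's law: T = b/λ_max = 2.898×10⁻³/5.439×10⁻⁶ = 532.819 K.
Area A = 6s² = 6×(0.0315 m)² = 5.9535×10⁻³ m².
Then P = σAT⁴ = 5.670×10⁻⁸×5.9535×10⁻³×(532.819)⁴ = 27.2 W.

P ≈ 27.2 W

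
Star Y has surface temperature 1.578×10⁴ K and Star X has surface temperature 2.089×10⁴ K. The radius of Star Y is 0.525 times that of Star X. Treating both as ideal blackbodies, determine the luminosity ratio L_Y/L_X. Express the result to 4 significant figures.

L_Y/L_X ≈ 0.08974

L ∝ R²T⁴, so L_Y/L_X = (R_Y/R_X)²(T_Y/T_X)⁴ = (0.525)² × (1.578×10⁴/2.089×10⁴)⁴ = 0.275625 × 0.325592 = 0.08974.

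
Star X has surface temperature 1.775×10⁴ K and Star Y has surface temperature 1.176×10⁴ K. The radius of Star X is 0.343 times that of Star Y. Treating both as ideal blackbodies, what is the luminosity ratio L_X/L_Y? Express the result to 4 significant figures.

L_X/L_Y ≈ 0.6106

L ∝ R²T⁴, so L_X/L_Y = (R_X/R_Y)²(T_X/T_Y)⁴ = (0.343)² × (1.775×10⁴/1.176×10⁴)⁴ = 0.117649 × 5.18996 = 0.6106.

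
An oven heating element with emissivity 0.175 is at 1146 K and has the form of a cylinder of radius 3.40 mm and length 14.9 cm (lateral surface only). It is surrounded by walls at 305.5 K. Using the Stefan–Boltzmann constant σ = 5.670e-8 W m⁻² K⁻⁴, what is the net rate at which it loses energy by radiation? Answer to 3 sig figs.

Net loss ≈ 54.2 W

Lateral area A = 2πrL = 2π×3.40×10⁻³×0.149 = 3.18306×10⁻³ m².
Net radiated power P_net = εσA(T⁴ − T₀⁴) = 0.175×5.670×10⁻⁸×3.18306×10⁻³×(1146⁴ − 305.5⁴).
T⁴ − T₀⁴ = 1.72480×10¹² − 8.71054×10⁹ = 1.71609×10¹² K⁴, so P_net = 54.2 W.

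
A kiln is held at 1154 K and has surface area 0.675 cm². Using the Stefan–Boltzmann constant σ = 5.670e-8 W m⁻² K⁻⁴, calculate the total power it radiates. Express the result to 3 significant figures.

Area A = 0.675 cm² = 6.75×10⁻⁵ m².
P = σAT⁴ = 5.670×10⁻⁸ × 6.75×10⁻⁵ × (1154)⁴ = 6.79 W.

P ≈ 6.79 W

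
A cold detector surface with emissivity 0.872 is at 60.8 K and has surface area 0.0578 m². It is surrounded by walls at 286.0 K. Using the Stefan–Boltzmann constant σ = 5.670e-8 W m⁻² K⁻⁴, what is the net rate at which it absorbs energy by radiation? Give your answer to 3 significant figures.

Net gain ≈ 19.1 W

Area A = 0.0578 m².
Net radiated power P_net = εσA(T⁴ − T₀⁴) = 0.872×5.670×10⁻⁸×0.0578×(60.8⁴ − 286.0⁴).
T⁴ − T₀⁴ = 1.36651×10⁷ − 6.69059×10⁹ = -6.67692×10⁹ K⁴, so P_net = -19.1 W — negative, meaning a net gain of 19.1 W.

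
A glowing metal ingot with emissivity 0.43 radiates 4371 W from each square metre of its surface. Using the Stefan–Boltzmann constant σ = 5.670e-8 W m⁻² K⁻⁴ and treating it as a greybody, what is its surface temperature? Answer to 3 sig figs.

T ≈ 651 K

I = εσT⁴, so T = (I/εσ)^(1/4) = (4371/(0.43×5.670×10⁻⁸))^(1/4) = 651 K.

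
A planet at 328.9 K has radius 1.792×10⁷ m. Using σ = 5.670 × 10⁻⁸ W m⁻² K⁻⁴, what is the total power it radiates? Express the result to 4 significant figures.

Surface area A = 4πR² = 4π(1.792×10⁷ m)² = 4.03539×10¹⁵ m².
P = σAT⁴ = 5.670×10⁻⁸ × 4.03539×10¹⁵ × (328.9)⁴ = 2.677×10¹⁸ W.

P ≈ 2.677×10¹⁸ W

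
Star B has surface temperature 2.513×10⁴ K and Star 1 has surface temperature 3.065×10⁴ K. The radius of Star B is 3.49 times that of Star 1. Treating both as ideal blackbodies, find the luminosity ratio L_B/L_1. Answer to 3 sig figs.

L ∝ R²T⁴, so L_B/L_1 = (R_B/R_1)²(T_B/T_1)⁴ = (3.49)² × (2.513×10⁴/3.065×10⁴)⁴ = 12.1801 × 0.451906 = 5.50.

L_B/L_1 ≈ 5.50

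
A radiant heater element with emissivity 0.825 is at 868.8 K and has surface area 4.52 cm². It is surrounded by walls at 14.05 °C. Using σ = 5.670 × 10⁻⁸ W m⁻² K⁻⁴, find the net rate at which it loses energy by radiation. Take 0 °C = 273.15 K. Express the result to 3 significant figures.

Net loss ≈ 11.9 W

Surroundings: T = 14.05 °C + 273.15 = 287.20 K.
Area A = 4.52 cm² = 4.52×10⁻⁴ m².
Net radiated power P_net = εσA(T⁴ − T₀⁴) = 0.825×5.670×10⁻⁸×4.52×10⁻⁴×(868.8⁴ − 287.20⁴).
T⁴ − T₀⁴ = 5.69743×10¹¹ − 6.80358×10⁹ = 5.62939×10¹¹ K⁴, so P_net = 11.9 W.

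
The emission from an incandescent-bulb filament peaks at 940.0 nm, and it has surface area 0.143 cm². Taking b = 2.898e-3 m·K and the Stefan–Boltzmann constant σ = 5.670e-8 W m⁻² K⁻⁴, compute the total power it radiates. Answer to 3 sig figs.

P ≈ 73.2 W

Wien's law: T = b/λ_max = 2.898×10⁻³/9.400×10⁻⁷ = 3082.98 K.
Area A = 0.143 cm² = 1.43×10⁻⁵ m².
Then P = σAT⁴ = 5.670×10⁻⁸×1.43×10⁻⁵×(3082.98)⁴ = 73.2 W.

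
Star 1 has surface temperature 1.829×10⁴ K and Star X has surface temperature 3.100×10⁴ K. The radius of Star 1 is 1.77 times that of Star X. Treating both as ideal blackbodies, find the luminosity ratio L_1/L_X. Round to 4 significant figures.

L_1/L_X ≈ 0.3796

L ∝ R²T⁴, so L_1/L_X = (R_1/R_X)²(T_1/T_X)⁴ = (1.77)² × (1.829×10⁴/3.100×10⁴)⁴ = 3.1329 × 0.121174 = 0.3796.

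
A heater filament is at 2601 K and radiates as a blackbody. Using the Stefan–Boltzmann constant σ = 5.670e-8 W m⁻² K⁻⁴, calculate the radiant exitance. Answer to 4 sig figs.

Stefan–Boltzmann: I = σT⁴ = 5.670×10⁻⁸ × (2601)⁴ = 2.595×10⁶ W/m².

I ≈ 2.595×10⁶ W/m²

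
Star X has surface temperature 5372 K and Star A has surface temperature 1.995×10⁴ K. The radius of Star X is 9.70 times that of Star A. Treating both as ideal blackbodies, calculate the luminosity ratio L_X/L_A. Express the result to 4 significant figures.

L ∝ R²T⁴, so L_X/L_A = (R_X/R_A)²(T_X/T_A)⁴ = (9.70)² × (5372/1.995×10⁴)⁴ = 94.09 × 5.25742×10⁻³ = 0.4947.

L_X/L_A ≈ 0.4947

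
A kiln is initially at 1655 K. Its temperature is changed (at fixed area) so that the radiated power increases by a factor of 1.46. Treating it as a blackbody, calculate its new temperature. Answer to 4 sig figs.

P ∝ T⁴, so T₂/T₁ = (P₂/P₁)^(1/4) = (1.46)^(1/4) = 1.09923.
T₂ = 1655 × 1.09923 = 1819 K.

T₂ ≈ 1819 K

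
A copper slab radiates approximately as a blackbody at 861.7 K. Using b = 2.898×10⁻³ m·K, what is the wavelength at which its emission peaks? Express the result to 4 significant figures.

Wien's displacement law: λ_max = b/T = (2.898×10⁻³ m·K)/(861.7 K) = 3.3631×10⁻⁶ m.
That is 3.363 μm, in the infrared range.

λ_max ≈ 3.363 μm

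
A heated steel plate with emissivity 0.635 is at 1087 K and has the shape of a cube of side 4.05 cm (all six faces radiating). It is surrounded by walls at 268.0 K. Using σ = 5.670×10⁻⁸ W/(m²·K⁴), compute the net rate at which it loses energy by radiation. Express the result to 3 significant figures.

Net loss ≈ 493 W

Area A = 6s² = 6×(0.0405 m)² = 9.8415×10⁻³ m².
Net radiated power P_net = εσA(T⁴ − T₀⁴) = 0.635×5.670×10⁻⁸×9.8415×10⁻³×(1087⁴ − 268.0⁴).
T⁴ − T₀⁴ = 1.39611×10¹² − 5.15869×10⁹ = 1.39095×10¹² K⁴, so P_net = 493 W.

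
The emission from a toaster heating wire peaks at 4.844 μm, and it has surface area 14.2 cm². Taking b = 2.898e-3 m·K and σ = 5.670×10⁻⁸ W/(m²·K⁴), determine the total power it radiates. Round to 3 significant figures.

P ≈ 10.3 W

Wien's law: T = b/λ_max = 2.898×10⁻³/4.844×10⁻⁶ = 598.266 K.
Area A = 14.2 cm² = 1.42×10⁻³ m².
Then P = σAT⁴ = 5.670×10⁻⁸×1.42×10⁻³×(598.266)⁴ = 10.3 W.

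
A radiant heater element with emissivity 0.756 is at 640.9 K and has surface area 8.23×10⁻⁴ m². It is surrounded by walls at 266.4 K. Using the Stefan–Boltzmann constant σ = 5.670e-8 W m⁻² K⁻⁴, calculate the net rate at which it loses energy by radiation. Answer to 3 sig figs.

Net loss ≈ 5.77 W

Area A = 8.23×10⁻⁴ m².
Net radiated power P_net = εσA(T⁴ − T₀⁴) = 0.756×5.670×10⁻⁸×8.23×10⁻⁴×(640.9⁴ − 266.4⁴).
T⁴ − T₀⁴ = 1.68718×10¹¹ − 5.03659×10⁹ = 1.63681×10¹¹ K⁴, so P_net = 5.77 W.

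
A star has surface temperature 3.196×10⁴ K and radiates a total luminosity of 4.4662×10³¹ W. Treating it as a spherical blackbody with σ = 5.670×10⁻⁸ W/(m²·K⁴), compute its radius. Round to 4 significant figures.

L = 4πR²σT⁴ ⇒ R = √(L/(4πσT⁴)).
σT⁴ = 5.91575×10¹⁰ W/m², so R = √(4.4662×10³¹/(4π×5.91575×10¹⁰)) = 7.751×10⁹ m.

R ≈ 7.751×10⁹ m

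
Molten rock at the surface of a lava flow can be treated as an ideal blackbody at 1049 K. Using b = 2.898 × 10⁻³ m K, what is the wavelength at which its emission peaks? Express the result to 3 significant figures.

Wien's displacement law: λ_max = b/T = (2.898×10⁻³ m·K)/(1049 K) = 2.763×10⁻⁶ m.
That is 2.76 μm, in the infrared range.

λ_max ≈ 2.76 μm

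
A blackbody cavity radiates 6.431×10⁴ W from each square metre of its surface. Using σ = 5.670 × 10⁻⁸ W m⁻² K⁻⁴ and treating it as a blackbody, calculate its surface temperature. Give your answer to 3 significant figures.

T ≈ 1.03×10³ K

I = σT⁴, so T = (I/σ)^(1/4) = (6.431×10⁴/(5.670×10⁻⁸))^(1/4) = 1.03×10³ K.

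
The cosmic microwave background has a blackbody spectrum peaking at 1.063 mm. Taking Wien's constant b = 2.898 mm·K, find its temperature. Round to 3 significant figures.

T ≈ 2.73 K

Wien's law gives T = b/λ_max = (2.898×10⁻³ m·K)/(1.063×10⁻³ m) = 2.73 K.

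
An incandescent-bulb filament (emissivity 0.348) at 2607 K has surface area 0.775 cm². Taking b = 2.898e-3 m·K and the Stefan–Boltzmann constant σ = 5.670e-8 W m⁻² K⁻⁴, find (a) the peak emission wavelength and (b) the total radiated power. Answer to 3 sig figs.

(a) λ_max = b/T = 2.898×10⁻³/2607 = 1.112×10⁻⁶ m = 1.11×10³ nm.
Area A = 0.775 cm² = 7.75×10⁻⁵ m².
(b) P = εσAT⁴ = 0.348×5.670×10⁻⁸×7.75×10⁻⁵×(2607)⁴ = 70.6 W.

λ_max ≈ 1.11×10³ nm; P ≈ 70.6 W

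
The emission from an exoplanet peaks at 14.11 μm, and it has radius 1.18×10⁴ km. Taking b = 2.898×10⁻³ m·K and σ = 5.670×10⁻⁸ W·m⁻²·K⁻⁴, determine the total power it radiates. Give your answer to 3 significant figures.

Wien's law: T = b/λ_max = 2.898×10⁻³/1.411×10⁻⁵ = 205.386 K.
Surface area A = 4πR² = 4π(1.18×10⁷ m)² = 1.74974×10¹⁵ m².
Then P = σAT⁴ = 5.670×10⁻⁸×1.74974×10¹⁵×(205.386)⁴ = 1.77×10¹⁷ W.

P ≈ 1.77×10¹⁷ W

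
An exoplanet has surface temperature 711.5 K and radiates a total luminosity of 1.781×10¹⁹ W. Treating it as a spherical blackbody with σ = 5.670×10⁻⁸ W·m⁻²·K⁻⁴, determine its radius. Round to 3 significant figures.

L = 4πR²σT⁴ ⇒ R = √(L/(4πσT⁴)).
σT⁴ = 14530.6 W/m², so R = √(1.781×10¹⁹/(4π×14530.6)) = 9.88×10⁶ m.

R ≈ 9.88×10⁶ m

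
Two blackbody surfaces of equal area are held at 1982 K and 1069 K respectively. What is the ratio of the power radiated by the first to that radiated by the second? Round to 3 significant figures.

With equal areas, P₁/P₂ = (T₁/T₂)⁴ = (1982/1069)⁴ = 11.8.

P₁/P₂ ≈ 11.8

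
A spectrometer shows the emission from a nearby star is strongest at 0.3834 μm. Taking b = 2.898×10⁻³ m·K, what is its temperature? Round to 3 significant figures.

Wien's law gives T = b/λ_max = (2.898×10⁻³ m·K)/(3.834×10⁻⁷ m) = 7.56×10³ K.

T ≈ 7.56×10³ K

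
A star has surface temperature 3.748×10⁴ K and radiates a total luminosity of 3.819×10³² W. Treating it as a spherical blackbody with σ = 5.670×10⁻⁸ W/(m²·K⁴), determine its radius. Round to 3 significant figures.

L = 4πR²σT⁴ ⇒ R = √(L/(4πσT⁴)).
σT⁴ = 1.11887×10¹¹ W/m², so R = √(3.819×10³²/(4π×1.11887×10¹¹)) = 1.65×10¹⁰ m.

R ≈ 1.65×10¹⁰ m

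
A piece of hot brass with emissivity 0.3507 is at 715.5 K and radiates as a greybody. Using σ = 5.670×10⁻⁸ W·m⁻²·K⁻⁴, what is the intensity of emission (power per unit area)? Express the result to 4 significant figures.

Stefan–Boltzmann: I = εσT⁴ = 0.3507 × 5.670×10⁻⁸ × (715.5)⁴ = 5211 W/m².

I ≈ 5211 W/m²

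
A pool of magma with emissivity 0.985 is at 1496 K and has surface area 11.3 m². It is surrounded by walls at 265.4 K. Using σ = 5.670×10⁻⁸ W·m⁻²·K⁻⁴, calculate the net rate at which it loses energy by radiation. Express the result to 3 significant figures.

Net loss ≈ 3.16×10⁶ W

Area A = 11.3 m².
Net radiated power P_net = εσA(T⁴ − T₀⁴) = 0.985×5.670×10⁻⁸×11.3×(1496⁴ − 265.4⁴).
T⁴ − T₀⁴ = 5.00872×10¹² − 4.96139×10⁹ = 5.00376×10¹² K⁴, so P_net = 3.16×10⁶ W.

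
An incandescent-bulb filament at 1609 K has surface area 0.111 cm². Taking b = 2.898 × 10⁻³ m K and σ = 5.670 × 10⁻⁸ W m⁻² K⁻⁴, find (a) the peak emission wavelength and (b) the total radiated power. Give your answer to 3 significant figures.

λ_max ≈ 1.80 μm; P ≈ 4.22 W

(a) λ_max = b/T = 2.898×10⁻³/1609 = 1.801×10⁻⁶ m = 1.80 μm.
Area A = 0.111 cm² = 1.11×10⁻⁵ m².
(b) P = σAT⁴ = 5.670×10⁻⁸×1.11×10⁻⁵×(1609)⁴ = 4.22 W.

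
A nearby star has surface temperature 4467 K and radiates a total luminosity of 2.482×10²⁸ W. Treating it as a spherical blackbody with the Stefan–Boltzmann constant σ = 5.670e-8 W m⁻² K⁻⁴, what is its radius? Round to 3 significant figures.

L = 4πR²σT⁴ ⇒ R = √(L/(4πσT⁴)).
σT⁴ = 2.25760×10⁷ W/m², so R = √(2.482×10²⁸/(4π×2.25760×10⁷)) = 9.35×10⁹ m.

R ≈ 9.35×10⁹ m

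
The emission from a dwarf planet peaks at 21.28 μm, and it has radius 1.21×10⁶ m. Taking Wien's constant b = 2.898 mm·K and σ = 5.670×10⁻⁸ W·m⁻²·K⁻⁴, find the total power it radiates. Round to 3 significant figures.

P ≈ 3.59×10¹⁴ W

Wien's law: T = b/λ_max = 2.898×10⁻³/2.128×10⁻⁵ = 136.184 K.
Surface area A = 4πR² = 4π(1.21×10⁶ m)² = 1.83984×10¹³ m².
Then P = σAT⁴ = 5.670×10⁻⁸×1.83984×10¹³×(136.184)⁴ = 3.59×10¹⁴ W.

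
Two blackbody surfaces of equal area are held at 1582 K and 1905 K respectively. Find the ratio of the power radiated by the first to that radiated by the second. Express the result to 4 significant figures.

P₁/P₂ ≈ 0.4756

With equal areas, P₁/P₂ = (T₁/T₂)⁴ = (1582/1905)⁴ = 0.4756.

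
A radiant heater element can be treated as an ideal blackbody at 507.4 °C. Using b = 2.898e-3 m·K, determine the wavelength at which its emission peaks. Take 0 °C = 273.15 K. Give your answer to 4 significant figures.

λ_max ≈ 3.713 μm

T = 507.4 °C + 273.15 = 780.55 K.
Wien's displacement law: λ_max = b/T = (2.898×10⁻³ m·K)/(780.55 K) = 3.7128×10⁻⁶ m.
That is 3.713 μm, in the infrared range.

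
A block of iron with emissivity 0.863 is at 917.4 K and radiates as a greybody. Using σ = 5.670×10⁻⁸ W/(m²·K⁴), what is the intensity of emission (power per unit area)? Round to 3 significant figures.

I ≈ 3.47×10⁴ W/m²

Stefan–Boltzmann: I = εσT⁴ = 0.863 × 5.670×10⁻⁸ × (917.4)⁴ = 3.47×10⁴ W/m².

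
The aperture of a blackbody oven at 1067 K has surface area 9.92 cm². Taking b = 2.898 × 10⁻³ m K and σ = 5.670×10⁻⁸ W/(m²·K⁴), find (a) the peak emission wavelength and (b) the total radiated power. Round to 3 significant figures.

λ_max ≈ 2.72 μm; P ≈ 72.9 W

(a) λ_max = b/T = 2.898×10⁻³/1067 = 2.716×10⁻⁶ m = 2.72 μm.
Area A = 9.92 cm² = 9.92×10⁻⁴ m².
(b) P = σAT⁴ = 5.670×10⁻⁸×9.92×10⁻⁴×(1067)⁴ = 72.9 W.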